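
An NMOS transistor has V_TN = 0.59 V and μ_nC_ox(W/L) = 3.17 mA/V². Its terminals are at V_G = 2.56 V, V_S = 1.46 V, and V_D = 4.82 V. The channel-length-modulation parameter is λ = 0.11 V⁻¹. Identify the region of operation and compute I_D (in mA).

V_GS = V_G − V_S = 2.56 − 1.46 = 1.1 V; V_DS = V_D − V_S = 4.82 − 1.46 = 3.36 V.
V_ov = V_GS − V_TN = 1.1 − 0.59 = 0.51 V.
Since V_DS = 3.36 V ≥ V_ov = 0.51 V, the device is in saturation.
I_D = ½ k_n V_ov² (1 + λ V_DS) = 0.5 × 3.17 × 0.51² × (1 + 0.11 × 3.36) = 0.565 mA.

Saturation; I_D = 0.565 mA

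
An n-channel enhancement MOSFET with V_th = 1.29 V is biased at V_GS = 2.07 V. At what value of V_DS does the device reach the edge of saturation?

V_DS,sat = 0.780 V

The boundary between triode and saturation is V_DS = V_GS − V_th = V_ov.
V_ov = 2.07 − 1.29 = 0.78 V.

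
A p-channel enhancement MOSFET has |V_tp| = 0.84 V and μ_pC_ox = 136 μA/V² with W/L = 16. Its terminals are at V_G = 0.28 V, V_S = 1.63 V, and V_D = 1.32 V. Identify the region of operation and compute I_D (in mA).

Triode; I_D = 0.239 mA

V_SG = V_S − V_G = 1.63 − 0.28 = 1.35 V; V_SD = V_S − V_D = 1.63 − 1.32 = 0.31 V.
k_p = μ_pC_ox · (W/L) = 2.176 mA/V².
V_ov = V_SG − |V_tp| = 1.35 − 0.84 = 0.51 V.
Since V_SD = 0.31 V < V_ov = 0.51 V, the device is in the triode region.
I_D = k_p [V_ov · V_SD − ½ V_SD²] = 2.176 × [0.51 × 0.31 − 0.5 × 0.31²] = 0.239 mA.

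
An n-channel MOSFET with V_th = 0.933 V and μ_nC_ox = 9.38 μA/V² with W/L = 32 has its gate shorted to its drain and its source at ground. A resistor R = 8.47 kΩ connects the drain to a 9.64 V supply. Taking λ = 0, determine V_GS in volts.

V_GS = 3.19 V

With gate tied to drain, V_GS = V_DS ≥ V_GS − V_th, so the device is in saturation.
k_n = μ_nC_ox · (W/L) = 0.3002 mA/V².
KCL at the drain: ½ k_n (V_GS − V_th)² = (V_DD − V_GS)/R.
Let x = V_GS − 0.933. Then 1.27 x² + x − 8.707 = 0, giving x = 2.25 V (positive root), so V_GS = 3.19 V.
I_D = (V_DD − V_GS)/R = (9.64 − 3.19) / 8.47 = 0.762 mA.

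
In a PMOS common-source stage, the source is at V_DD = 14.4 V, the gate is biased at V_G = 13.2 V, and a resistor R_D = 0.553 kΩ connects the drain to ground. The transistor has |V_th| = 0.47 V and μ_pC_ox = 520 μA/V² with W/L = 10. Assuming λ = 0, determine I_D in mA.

I_D = 1.39 mA

V_SG = V_DD − V_G = 14.4 − 13.2 = 1.2 V, so V_ov = 1.2 − 0.47 = 0.73 V.
k_p = μ_pC_ox · (W/L) = 5.2 mA/V².
Assume saturation: I_D = ½ k_p V_ov² = 0.5 × 5.2 × 0.73² = 1.39 mA, giving V_SD = V_DD − I_D R_D = 14.4 − 1.39 × 0.553 = 13.6 V.
V_SD = 13.6 V ≥ V_ov = 0.73 V, confirming saturation.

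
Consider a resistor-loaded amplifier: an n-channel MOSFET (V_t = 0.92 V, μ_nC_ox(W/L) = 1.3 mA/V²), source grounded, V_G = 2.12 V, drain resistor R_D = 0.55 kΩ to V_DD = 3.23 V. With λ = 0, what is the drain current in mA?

I_D = 0.936 mA

V_GS = V_G = 2.12 V, so V_ov = 2.12 − 0.92 = 1.2 V.
Assume saturation: I_D = ½ k_n V_ov² = 0.5 × 1.3 × 1.2² = 0.936 mA, giving V_DS = V_DD − I_D R_D = 3.23 − 0.936 × 0.55 = 2.72 V.
V_DS = 2.72 V ≥ V_ov = 1.2 V, confirming saturation.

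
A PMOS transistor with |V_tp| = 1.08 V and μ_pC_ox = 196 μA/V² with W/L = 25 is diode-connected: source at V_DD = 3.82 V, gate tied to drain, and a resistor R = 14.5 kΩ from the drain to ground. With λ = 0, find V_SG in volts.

V_SG = 1.34 V

With gate tied to drain, V_SG = V_SD ≥ V_SG − |V_tp|, so the device is in saturation.
k_p = μ_pC_ox · (W/L) = 4.9 mA/V².
KCL at the drain: ½ k_p (V_SG − |V_tp|)² = (V_DD − V_SG)/R.
Let x = V_SG − 1.08. Then 35.5 x² + x − 2.74 = 0, giving x = 0.264 V (positive root), so V_SG = 1.34 V.
I_D = (V_DD − V_SG)/R = (3.82 − 1.34) / 14.5 = 0.171 mA.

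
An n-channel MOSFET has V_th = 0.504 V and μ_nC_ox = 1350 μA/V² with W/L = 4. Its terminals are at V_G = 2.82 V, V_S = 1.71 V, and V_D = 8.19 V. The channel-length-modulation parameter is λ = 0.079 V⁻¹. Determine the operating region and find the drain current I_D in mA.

Saturation; I_D = 1.50 mA

V_GS = V_G − V_S = 2.82 − 1.71 = 1.11 V; V_DS = V_D − V_S = 8.19 − 1.71 = 6.48 V.
k_n = μ_nC_ox · (W/L) = 5.4 mA/V².
V_ov = V_GS − V_th = 1.11 − 0.504 = 0.606 V.
Since V_DS = 6.48 V ≥ V_ov = 0.606 V, the device is in saturation.
I_D = ½ k_n V_ov² (1 + λ V_DS) = 0.5 × 5.4 × 0.606² × (1 + 0.079 × 6.48) = 1.5 mA.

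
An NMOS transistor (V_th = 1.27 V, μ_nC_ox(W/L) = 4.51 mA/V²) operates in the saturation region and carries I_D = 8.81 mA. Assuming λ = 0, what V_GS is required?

V_GS = 3.25 V

In saturation I_D = ½ k_n (V_GS − V_th)², so V_GS − V_th = √(2 I_D / k_n) = √(2 × 8.81 / 4.51) = 1.98 V.
V_GS = 1.27 + 1.98 = 3.25 V.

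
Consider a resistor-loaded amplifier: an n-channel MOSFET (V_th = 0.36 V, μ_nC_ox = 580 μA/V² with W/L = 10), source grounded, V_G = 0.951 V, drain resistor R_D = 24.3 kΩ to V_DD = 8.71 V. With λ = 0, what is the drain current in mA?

V_GS = V_G = 0.951 V, so V_ov = 0.951 − 0.36 = 0.591 V.
k_n = μ_nC_ox · (W/L) = 5.8 mA/V².
Assume saturation: I_D = ½ k_n V_ov² = 0.5 × 5.8 × 0.591² = 1.01 mA, giving V_DS = V_DD − I_D R_D = 8.71 − 1.01 × 24.3 = -15.9 V.
But -15.9 V < V_ov = 0.591 V, so the device is actually in triode.
In triode I_D = k_n[V_ov V_DS − ½ V_DS²] and I_D = (V_DD − V_DS)/R_D. Equating: 70.5 V_DS² − 84.3 V_DS + 8.71 = 0, giving V_DS = 0.114 V (the root below V_ov).
I_D = (8.71 − 0.114) / 24.3 = 0.354 mA.

I_D = 0.354 mA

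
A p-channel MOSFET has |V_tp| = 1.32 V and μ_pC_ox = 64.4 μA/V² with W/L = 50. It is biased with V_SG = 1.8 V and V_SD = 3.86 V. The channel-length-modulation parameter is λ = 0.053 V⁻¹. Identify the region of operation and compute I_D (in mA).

Saturation; I_D = 0.447 mA

k_p = μ_pC_ox · (W/L) = 3.22 mA/V².
V_ov = V_SG − |V_tp| = 1.8 − 1.32 = 0.48 V.
Since V_SD = 3.86 V ≥ V_ov = 0.48 V, the device is in saturation.
I_D = ½ k_p V_ov² (1 + λ V_SD) = 0.5 × 3.22 × 0.48² × (1 + 0.053 × 3.86) = 0.447 mA.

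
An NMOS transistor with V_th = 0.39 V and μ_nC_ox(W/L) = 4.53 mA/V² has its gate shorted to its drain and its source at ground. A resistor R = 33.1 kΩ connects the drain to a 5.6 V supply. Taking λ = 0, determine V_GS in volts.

V_GS = 0.647 V

With gate tied to drain, V_GS = V_DS ≥ V_GS − V_th, so the device is in saturation.
KCL at the drain: ½ k_n (V_GS − V_th)² = (V_DD − V_GS)/R.
Let x = V_GS − 0.39. Then 75 x² + x − 5.21 = 0, giving x = 0.257 V (positive root), so V_GS = 0.647 V.
I_D = (V_DD − V_GS)/R = (5.6 − 0.647) / 33.1 = 0.15 mA.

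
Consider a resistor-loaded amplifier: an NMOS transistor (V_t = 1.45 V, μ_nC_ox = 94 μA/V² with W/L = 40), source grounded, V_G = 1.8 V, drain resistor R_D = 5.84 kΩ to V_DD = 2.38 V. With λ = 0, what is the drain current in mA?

V_GS = V_G = 1.8 V, so V_ov = 1.8 − 1.45 = 0.35 V.
k_n = μ_nC_ox · (W/L) = 3.76 mA/V².
Assume saturation: I_D = ½ k_n V_ov² = 0.5 × 3.76 × 0.35² = 0.23 mA, giving V_DS = V_DD − I_D R_D = 2.38 − 0.23 × 5.84 = 1.04 V.
V_DS = 1.04 V ≥ V_ov = 0.35 V, confirming saturation.

I_D = 0.230 mA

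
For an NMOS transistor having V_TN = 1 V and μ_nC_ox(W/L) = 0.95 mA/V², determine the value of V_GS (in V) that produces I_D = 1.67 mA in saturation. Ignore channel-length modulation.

In saturation I_D = ½ k_n (V_GS − V_TN)², so V_GS − V_TN = √(2 I_D / k_n) = √(2 × 1.67 / 0.95) = 1.88 V.
V_GS = 1 + 1.88 = 2.88 V.

V_GS = 2.88 V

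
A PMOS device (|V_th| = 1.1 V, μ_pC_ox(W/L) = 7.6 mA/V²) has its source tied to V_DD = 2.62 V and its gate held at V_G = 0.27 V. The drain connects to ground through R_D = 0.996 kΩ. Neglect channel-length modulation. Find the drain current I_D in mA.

V_SG = V_DD − V_G = 2.62 − 0.27 = 2.35 V, so V_ov = 2.35 − 1.1 = 1.25 V.
Assume saturation: I_D = ½ k_p V_ov² = 0.5 × 7.6 × 1.25² = 5.94 mA, giving V_SD = V_DD − I_D R_D = 2.62 − 5.94 × 0.996 = -3.29 V.
But -3.29 V < V_ov = 1.25 V, so the device is actually in triode.
In triode I_D = k_p[V_ov V_SD − ½ V_SD²] and I_D = (V_DD − V_SD)/R_D. Equating: 3.78 V_SD² − 10.46 V_SD + 2.62 = 0, giving V_SD = 0.278 V (the root below V_ov).
I_D = (2.62 − 0.278) / 0.996 = 2.35 mA.

I_D = 2.35 mA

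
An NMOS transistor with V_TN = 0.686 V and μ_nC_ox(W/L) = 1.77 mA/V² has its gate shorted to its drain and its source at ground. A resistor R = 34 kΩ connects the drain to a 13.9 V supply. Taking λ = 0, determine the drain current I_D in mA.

I_D = 0.370 mA

With gate tied to drain, V_GS = V_DS ≥ V_GS − V_TN, so the device is in saturation.
KCL at the drain: ½ k_n (V_GS − V_TN)² = (V_DD − V_GS)/R.
Let x = V_GS − 0.686. Then 30.1 x² + x − 13.21 = 0, giving x = 0.646 V (positive root), so V_GS = 1.33 V.
I_D = (V_DD − V_GS)/R = (13.9 − 1.33) / 34 = 0.37 mA.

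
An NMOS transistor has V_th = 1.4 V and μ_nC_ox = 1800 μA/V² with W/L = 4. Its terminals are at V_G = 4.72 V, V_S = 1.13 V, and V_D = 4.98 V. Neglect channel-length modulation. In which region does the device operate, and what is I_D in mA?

V_GS = V_G − V_S = 4.72 − 1.13 = 3.59 V; V_DS = V_D − V_S = 4.98 − 1.13 = 3.85 V.
k_n = μ_nC_ox · (W/L) = 7.2 mA/V².
V_ov = V_GS − V_th = 3.59 − 1.4 = 2.19 V.
Since V_DS = 3.85 V ≥ V_ov = 2.19 V, the device is in saturation.
I_D = ½ k_n V_ov² = 0.5 × 7.2 × 2.19² = 17.3 mA.

Saturation; I_D = 17.3 mA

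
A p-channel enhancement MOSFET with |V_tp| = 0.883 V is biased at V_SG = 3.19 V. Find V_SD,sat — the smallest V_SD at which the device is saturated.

V_SD,sat = 2.31 V

The boundary between triode and saturation is V_SD = V_SG − |V_tp| = V_ov.
V_ov = 3.19 − 0.883 = 2.31 V.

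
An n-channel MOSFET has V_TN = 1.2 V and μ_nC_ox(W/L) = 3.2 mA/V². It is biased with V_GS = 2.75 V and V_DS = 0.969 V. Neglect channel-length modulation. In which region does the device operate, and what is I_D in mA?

Triode; I_D = 3.30 mA

V_ov = V_GS − V_TN = 2.75 − 1.2 = 1.55 V.
Since V_DS = 0.969 V < V_ov = 1.55 V, the device is in the triode region.
I_D = k_n [V_ov · V_DS − ½ V_DS²] = 3.2 × [1.55 × 0.969 − 0.5 × 0.969²] = 3.3 mA.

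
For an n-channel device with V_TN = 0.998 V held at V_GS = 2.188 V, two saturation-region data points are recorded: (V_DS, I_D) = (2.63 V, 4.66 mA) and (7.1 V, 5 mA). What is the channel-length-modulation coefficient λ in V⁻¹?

λ = 0.0171 V⁻¹

With V_GS fixed, I_D ∝ (1 + λ V_DS) in saturation, so I_D2/I_D1 = (1 + λ V_DS2)/(1 + λ V_DS1).
5/4.66 = 1.073 = (1 + 7.1 λ)/(1 + 2.63 λ).
Solving: λ (I_D1 V_DS2 − I_D2 V_DS1) = I_D2 − I_D1, so λ = (5 − 4.66) / (4.66 × 7.1 − 5 × 2.63) = 0.34 / 19.9 = 0.0171 V⁻¹.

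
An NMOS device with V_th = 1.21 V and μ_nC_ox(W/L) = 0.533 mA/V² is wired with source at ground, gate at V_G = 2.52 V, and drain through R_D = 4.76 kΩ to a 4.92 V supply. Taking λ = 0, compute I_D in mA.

V_GS = V_G = 2.52 V, so V_ov = 2.52 − 1.21 = 1.31 V.
Assume saturation: I_D = ½ k_n V_ov² = 0.5 × 0.533 × 1.31² = 0.457 mA, giving V_DS = V_DD − I_D R_D = 4.92 − 0.457 × 4.76 = 2.74 V.
V_DS = 2.74 V ≥ V_ov = 1.31 V, confirming saturation.

I_D = 0.457 mA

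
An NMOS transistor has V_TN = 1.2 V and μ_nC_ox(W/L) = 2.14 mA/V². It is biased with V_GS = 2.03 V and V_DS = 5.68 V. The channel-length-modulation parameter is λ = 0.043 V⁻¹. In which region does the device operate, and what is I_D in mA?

Saturation; I_D = 0.917 mA

V_ov = V_GS − V_TN = 2.03 − 1.2 = 0.83 V.
Since V_DS = 5.68 V ≥ V_ov = 0.83 V, the device is in saturation.
I_D = ½ k_n V_ov² (1 + λ V_DS) = 0.5 × 2.14 × 0.83² × (1 + 0.043 × 5.68) = 0.917 mA.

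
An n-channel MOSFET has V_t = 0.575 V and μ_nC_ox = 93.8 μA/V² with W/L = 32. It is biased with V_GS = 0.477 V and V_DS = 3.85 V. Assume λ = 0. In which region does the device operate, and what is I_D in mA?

Cutoff; I_D = 0 mA

V_GS = 0.477 V < V_t = 0.575 V, so the transistor is in cutoff.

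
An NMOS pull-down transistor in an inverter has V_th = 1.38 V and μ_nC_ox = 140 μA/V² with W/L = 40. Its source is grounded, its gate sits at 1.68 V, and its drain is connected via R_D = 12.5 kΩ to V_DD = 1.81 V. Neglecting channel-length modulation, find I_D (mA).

I_D = 0.137 mA

V_GS = V_G = 1.68 V, so V_ov = 1.68 − 1.38 = 0.3 V.
k_n = μ_nC_ox · (W/L) = 5.6 mA/V².
Assume saturation: I_D = ½ k_n V_ov² = 0.5 × 5.6 × 0.3² = 0.252 mA, giving V_DS = V_DD − I_D R_D = 1.81 − 0.252 × 12.5 = -1.34 V.
But -1.34 V < V_ov = 0.3 V, so the device is actually in triode.
In triode I_D = k_n[V_ov V_DS − ½ V_DS²] and I_D = (V_DD − V_DS)/R_D. Equating: 35 V_DS² − 22 V_DS + 1.81 = 0, giving V_DS = 0.0973 V (the root below V_ov).
I_D = (1.81 − 0.0973) / 12.5 = 0.137 mA.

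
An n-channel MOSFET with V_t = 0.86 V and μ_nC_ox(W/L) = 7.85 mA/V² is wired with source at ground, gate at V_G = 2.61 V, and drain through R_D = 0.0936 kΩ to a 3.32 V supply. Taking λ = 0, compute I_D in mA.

I_D = 12.0 mA

V_GS = V_G = 2.61 V, so V_ov = 2.61 − 0.86 = 1.75 V.
Assume saturation: I_D = ½ k_n V_ov² = 0.5 × 7.85 × 1.75² = 12 mA, giving V_DS = V_DD − I_D R_D = 3.32 − 12 × 0.0936 = 2.19 V.
V_DS = 2.19 V ≥ V_ov = 1.75 V, confirming saturation.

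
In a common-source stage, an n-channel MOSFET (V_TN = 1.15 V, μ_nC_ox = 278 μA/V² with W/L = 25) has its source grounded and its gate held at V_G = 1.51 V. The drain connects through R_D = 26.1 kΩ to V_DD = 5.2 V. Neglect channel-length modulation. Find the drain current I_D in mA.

I_D = 0.196 mA

V_GS = V_G = 1.51 V, so V_ov = 1.51 − 1.15 = 0.36 V.
k_n = μ_nC_ox · (W/L) = 6.95 mA/V².
Assume saturation: I_D = ½ k_n V_ov² = 0.5 × 6.95 × 0.36² = 0.45 mA, giving V_DS = V_DD − I_D R_D = 5.2 − 0.45 × 26.1 = -6.55 V.
But -6.55 V < V_ov = 0.36 V, so the device is actually in triode.
In triode I_D = k_n[V_ov V_DS − ½ V_DS²] and I_D = (V_DD − V_DS)/R_D. Equating: 90.7 V_DS² − 66.3 V_DS + 5.2 = 0, giving V_DS = 0.0893 V (the root below V_ov).
I_D = (5.2 − 0.0893) / 26.1 = 0.196 mA.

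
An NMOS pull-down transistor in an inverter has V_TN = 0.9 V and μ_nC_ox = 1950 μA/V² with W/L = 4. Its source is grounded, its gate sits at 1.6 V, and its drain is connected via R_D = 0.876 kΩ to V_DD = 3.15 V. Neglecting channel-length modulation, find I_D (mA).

I_D = 1.91 mA

V_GS = V_G = 1.6 V, so V_ov = 1.6 − 0.9 = 0.7 V.
k_n = μ_nC_ox · (W/L) = 7.8 mA/V².
Assume saturation: I_D = ½ k_n V_ov² = 0.5 × 7.8 × 0.7² = 1.91 mA, giving V_DS = V_DD − I_D R_D = 3.15 − 1.91 × 0.876 = 1.48 V.
V_DS = 1.48 V ≥ V_ov = 0.7 V, confirming saturation.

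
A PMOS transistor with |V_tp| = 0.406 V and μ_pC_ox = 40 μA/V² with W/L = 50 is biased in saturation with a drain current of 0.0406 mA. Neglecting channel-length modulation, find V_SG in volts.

k_p = μ_pC_ox · (W/L) = 2 mA/V².
In saturation I_D = ½ k_p (V_SG − |V_tp|)², so V_SG − |V_tp| = √(2 I_D / k_p) = √(2 × 0.0406 / 2) = 0.201 V.
V_SG = 0.406 + 0.201 = 0.607 V.

V_SG = 0.607 V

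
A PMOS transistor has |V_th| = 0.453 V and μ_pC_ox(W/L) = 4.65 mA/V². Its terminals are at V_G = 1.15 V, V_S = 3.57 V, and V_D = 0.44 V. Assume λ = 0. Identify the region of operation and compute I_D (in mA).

V_SG = V_S − V_G = 3.57 − 1.15 = 2.42 V; V_SD = V_S − V_D = 3.57 − 0.44 = 3.13 V.
V_ov = V_SG − |V_th| = 2.42 − 0.453 = 1.97 V.
Since V_SD = 3.13 V ≥ V_ov = 1.97 V, the device is in saturation.
I_D = ½ k_p V_ov² = 0.5 × 4.65 × 1.97² = 9 mA.

Saturation; I_D = 9.00 mA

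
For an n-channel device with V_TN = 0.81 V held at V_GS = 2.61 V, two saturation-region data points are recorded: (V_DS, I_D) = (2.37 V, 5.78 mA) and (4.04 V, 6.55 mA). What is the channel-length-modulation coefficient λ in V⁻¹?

With V_GS fixed, I_D ∝ (1 + λ V_DS) in saturation, so I_D2/I_D1 = (1 + λ V_DS2)/(1 + λ V_DS1).
6.55/5.78 = 1.133 = (1 + 4.04 λ)/(1 + 2.37 λ).
Solving: λ (I_D1 V_DS2 − I_D2 V_DS1) = I_D2 − I_D1, so λ = (6.55 − 5.78) / (5.78 × 4.04 − 6.55 × 2.37) = 0.77 / 7.83 = 0.0984 V⁻¹.

λ = 0.0984 V⁻¹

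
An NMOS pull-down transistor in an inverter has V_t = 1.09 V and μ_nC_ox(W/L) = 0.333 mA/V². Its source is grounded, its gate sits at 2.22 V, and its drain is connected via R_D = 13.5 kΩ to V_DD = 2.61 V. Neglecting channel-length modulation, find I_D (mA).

V_GS = V_G = 2.22 V, so V_ov = 2.22 − 1.09 = 1.13 V.
Assume saturation: I_D = ½ k_n V_ov² = 0.5 × 0.333 × 1.13² = 0.213 mA, giving V_DS = V_DD − I_D R_D = 2.61 − 0.213 × 13.5 = -0.26 V.
But -0.26 V < V_ov = 1.13 V, so the device is actually in triode.
In triode I_D = k_n[V_ov V_DS − ½ V_DS²] and I_D = (V_DD − V_DS)/R_D. Equating: 2.25 V_DS² − 6.08 V_DS + 2.61 = 0, giving V_DS = 0.535 V (the root below V_ov).
I_D = (2.61 − 0.535) / 13.5 = 0.154 mA.

I_D = 0.154 mA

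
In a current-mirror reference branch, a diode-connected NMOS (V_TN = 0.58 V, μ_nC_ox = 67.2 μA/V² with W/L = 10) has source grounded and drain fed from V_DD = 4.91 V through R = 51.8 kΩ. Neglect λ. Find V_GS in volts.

With gate tied to drain, V_GS = V_DS ≥ V_GS − V_TN, so the device is in saturation.
k_n = μ_nC_ox · (W/L) = 0.672 mA/V².
KCL at the drain: ½ k_n (V_GS − V_TN)² = (V_DD − V_GS)/R.
Let x = V_GS − 0.58. Then 17.4 x² + x − 4.33 = 0, giving x = 0.471 V (positive root), so V_GS = 1.05 V.
I_D = (V_DD − V_GS)/R = (4.91 − 1.05) / 51.8 = 0.0745 mA.

V_GS = 1.05 V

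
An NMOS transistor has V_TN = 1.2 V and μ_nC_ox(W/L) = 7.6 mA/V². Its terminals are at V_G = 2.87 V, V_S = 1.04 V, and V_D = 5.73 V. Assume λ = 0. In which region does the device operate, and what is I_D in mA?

V_GS = V_G − V_S = 2.87 − 1.04 = 1.83 V; V_DS = V_D − V_S = 5.73 − 1.04 = 4.69 V.
V_ov = V_GS − V_TN = 1.83 − 1.2 = 0.63 V.
Since V_DS = 4.69 V ≥ V_ov = 0.63 V, the device is in saturation.
I_D = ½ k_n V_ov² = 0.5 × 7.6 × 0.63² = 1.51 mA.

Saturation; I_D = 1.51 mA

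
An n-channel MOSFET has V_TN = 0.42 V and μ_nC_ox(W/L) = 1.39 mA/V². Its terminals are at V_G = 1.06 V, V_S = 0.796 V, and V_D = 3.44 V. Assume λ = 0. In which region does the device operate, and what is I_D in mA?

V_GS = V_G − V_S = 1.06 − 0.796 = 0.264 V; V_DS = V_D − V_S = 3.44 − 0.796 = 2.64 V.
V_GS = 0.264 V < V_TN = 0.42 V, so the transistor is in cutoff.

Cutoff; I_D = 0 mA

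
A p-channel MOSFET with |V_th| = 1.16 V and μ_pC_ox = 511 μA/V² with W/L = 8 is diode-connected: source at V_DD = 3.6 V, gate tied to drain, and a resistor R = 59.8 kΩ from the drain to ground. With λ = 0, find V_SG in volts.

With gate tied to drain, V_SG = V_SD ≥ V_SG − |V_th|, so the device is in saturation.
k_p = μ_pC_ox · (W/L) = 4.088 mA/V².
KCL at the drain: ½ k_p (V_SG − |V_th|)² = (V_DD − V_SG)/R.
Let x = V_SG − 1.16. Then 122 x² + x − 2.44 = 0, giving x = 0.137 V (positive root), so V_SG = 1.3 V.
I_D = (V_DD − V_SG)/R = (3.6 − 1.3) / 59.8 = 0.0385 mA.

V_SG = 1.30 V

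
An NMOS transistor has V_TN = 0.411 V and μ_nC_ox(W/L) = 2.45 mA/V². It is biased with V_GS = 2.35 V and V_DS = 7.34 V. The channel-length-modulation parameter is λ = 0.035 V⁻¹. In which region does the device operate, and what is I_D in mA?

Saturation; I_D = 5.79 mA

V_ov = V_GS − V_TN = 2.35 − 0.411 = 1.94 V.
Since V_DS = 7.34 V ≥ V_ov = 1.94 V, the device is in saturation.
I_D = ½ k_n V_ov² (1 + λ V_DS) = 0.5 × 2.45 × 1.94² × (1 + 0.035 × 7.34) = 5.79 mA.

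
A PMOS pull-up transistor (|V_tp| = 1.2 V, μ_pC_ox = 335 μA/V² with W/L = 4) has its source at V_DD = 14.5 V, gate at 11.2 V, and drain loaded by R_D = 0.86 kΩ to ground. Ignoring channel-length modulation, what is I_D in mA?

V_SG = V_DD − V_G = 14.5 − 11.2 = 3.3 V, so V_ov = 3.3 − 1.2 = 2.1 V.
k_p = μ_pC_ox · (W/L) = 1.34 mA/V².
Assume saturation: I_D = ½ k_p V_ov² = 0.5 × 1.34 × 2.1² = 2.95 mA, giving V_SD = V_DD − I_D R_D = 14.5 − 2.95 × 0.86 = 12 V.
V_SD = 12 V ≥ V_ov = 2.1 V, confirming saturation.

I_D = 2.95 mA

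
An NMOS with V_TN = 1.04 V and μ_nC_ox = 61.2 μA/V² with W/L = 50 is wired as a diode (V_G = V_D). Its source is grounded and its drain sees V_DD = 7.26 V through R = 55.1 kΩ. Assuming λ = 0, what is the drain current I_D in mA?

I_D = 0.108 mA

With gate tied to drain, V_GS = V_DS ≥ V_GS − V_TN, so the device is in saturation.
k_n = μ_nC_ox · (W/L) = 3.06 mA/V².
KCL at the drain: ½ k_n (V_GS − V_TN)² = (V_DD − V_GS)/R.
Let x = V_GS − 1.04. Then 84.3 x² + x − 6.22 = 0, giving x = 0.266 V (positive root), so V_GS = 1.31 V.
I_D = (V_DD − V_GS)/R = (7.26 − 1.31) / 55.1 = 0.108 mA.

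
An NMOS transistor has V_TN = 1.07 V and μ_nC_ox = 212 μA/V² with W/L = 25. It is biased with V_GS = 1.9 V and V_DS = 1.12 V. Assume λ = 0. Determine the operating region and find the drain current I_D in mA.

Saturation; I_D = 1.83 mA

k_n = μ_nC_ox · (W/L) = 5.3 mA/V².
V_ov = V_GS − V_TN = 1.9 − 1.07 = 0.83 V.
Since V_DS = 1.12 V ≥ V_ov = 0.83 V, the device is in saturation.
I_D = ½ k_n V_ov² = 0.5 × 5.3 × 0.83² = 1.83 mA.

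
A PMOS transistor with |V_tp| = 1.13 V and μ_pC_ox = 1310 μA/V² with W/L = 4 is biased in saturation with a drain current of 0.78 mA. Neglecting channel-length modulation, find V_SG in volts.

V_SG = 1.68 V

k_p = μ_pC_ox · (W/L) = 5.24 mA/V².
In saturation I_D = ½ k_p (V_SG − |V_tp|)², so V_SG − |V_tp| = √(2 I_D / k_p) = √(2 × 0.78 / 5.24) = 0.546 V.
V_SG = 1.13 + 0.546 = 1.68 V.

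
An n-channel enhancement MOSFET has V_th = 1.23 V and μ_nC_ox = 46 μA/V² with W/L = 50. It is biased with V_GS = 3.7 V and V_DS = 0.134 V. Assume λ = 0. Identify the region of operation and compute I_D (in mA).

k_n = μ_nC_ox · (W/L) = 2.3 mA/V².
V_ov = V_GS − V_th = 3.7 − 1.23 = 2.47 V.
Since V_DS = 0.134 V < V_ov = 2.47 V, the device is in the triode region.
I_D = k_n [V_ov · V_DS − ½ V_DS²] = 2.3 × [2.47 × 0.134 − 0.5 × 0.134²] = 0.741 mA.

Triode; I_D = 0.741 mA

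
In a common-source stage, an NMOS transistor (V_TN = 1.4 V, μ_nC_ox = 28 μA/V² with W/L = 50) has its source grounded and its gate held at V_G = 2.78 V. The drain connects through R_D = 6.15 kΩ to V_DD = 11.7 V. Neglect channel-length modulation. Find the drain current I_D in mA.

I_D = 1.33 mA

V_GS = V_G = 2.78 V, so V_ov = 2.78 − 1.4 = 1.38 V.
k_n = μ_nC_ox · (W/L) = 1.4 mA/V².
Assume saturation: I_D = ½ k_n V_ov² = 0.5 × 1.4 × 1.38² = 1.33 mA, giving V_DS = V_DD − I_D R_D = 11.7 − 1.33 × 6.15 = 3.5 V.
V_DS = 3.5 V ≥ V_ov = 1.38 V, confirming saturation.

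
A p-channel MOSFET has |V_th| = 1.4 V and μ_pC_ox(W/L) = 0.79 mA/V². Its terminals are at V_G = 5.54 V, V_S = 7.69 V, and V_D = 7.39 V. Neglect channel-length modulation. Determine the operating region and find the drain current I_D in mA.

V_SG = V_S − V_G = 7.69 − 5.54 = 2.15 V; V_SD = V_S − V_D = 7.69 − 7.39 = 0.3 V.
V_ov = V_SG − |V_th| = 2.15 − 1.4 = 0.75 V.
Since V_SD = 0.3 V < V_ov = 0.75 V, the device is in the triode region.
I_D = k_p [V_ov · V_SD − ½ V_SD²] = 0.79 × [0.75 × 0.3 − 0.5 × 0.3²] = 0.142 mA.

Triode; I_D = 0.142 mA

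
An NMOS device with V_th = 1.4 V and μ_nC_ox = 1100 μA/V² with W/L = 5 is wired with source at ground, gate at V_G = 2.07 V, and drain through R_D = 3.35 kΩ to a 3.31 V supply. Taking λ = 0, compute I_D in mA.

V_GS = V_G = 2.07 V, so V_ov = 2.07 − 1.4 = 0.67 V.
k_n = μ_nC_ox · (W/L) = 5.5 mA/V².
Assume saturation: I_D = ½ k_n V_ov² = 0.5 × 5.5 × 0.67² = 1.23 mA, giving V_DS = V_DD − I_D R_D = 3.31 − 1.23 × 3.35 = -0.825 V.
But -0.825 V < V_ov = 0.67 V, so the device is actually in triode.
In triode I_D = k_n[V_ov V_DS − ½ V_DS²] and I_D = (V_DD − V_DS)/R_D. Equating: 9.21 V_DS² − 13.34 V_DS + 3.31 = 0, giving V_DS = 0.318 V (the root below V_ov).
I_D = (3.31 − 0.318) / 3.35 = 0.893 mA.

I_D = 0.893 mA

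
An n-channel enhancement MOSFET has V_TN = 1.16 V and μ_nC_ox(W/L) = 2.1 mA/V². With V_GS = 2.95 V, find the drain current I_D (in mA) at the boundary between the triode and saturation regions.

I_D = 3.36 mA

At the boundary V_DS = V_ov = V_GS − V_TN = 2.95 − 1.16 = 1.79 V.
I_D = ½ k_n V_ov² = 0.5 × 2.1 × 1.79² = 3.36 mA.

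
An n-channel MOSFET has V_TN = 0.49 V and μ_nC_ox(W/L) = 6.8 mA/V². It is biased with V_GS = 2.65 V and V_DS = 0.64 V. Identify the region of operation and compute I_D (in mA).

Triode; I_D = 8.01 mA

V_ov = V_GS − V_TN = 2.65 − 0.49 = 2.16 V.
Since V_DS = 0.64 V < V_ov = 2.16 V, the device is in the triode region.
I_D = k_n [V_ov · V_DS − ½ V_DS²] = 6.8 × [2.16 × 0.64 − 0.5 × 0.64²] = 8.01 mA.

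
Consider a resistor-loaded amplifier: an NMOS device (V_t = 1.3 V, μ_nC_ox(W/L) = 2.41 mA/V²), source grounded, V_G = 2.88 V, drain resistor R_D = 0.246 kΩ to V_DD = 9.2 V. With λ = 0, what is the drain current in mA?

V_GS = V_G = 2.88 V, so V_ov = 2.88 − 1.3 = 1.58 V.
Assume saturation: I_D = ½ k_n V_ov² = 0.5 × 2.41 × 1.58² = 3.01 mA, giving V_DS = V_DD − I_D R_D = 9.2 − 3.01 × 0.246 = 8.46 V.
V_DS = 8.46 V ≥ V_ov = 1.58 V, confirming saturation.

I_D = 3.01 mA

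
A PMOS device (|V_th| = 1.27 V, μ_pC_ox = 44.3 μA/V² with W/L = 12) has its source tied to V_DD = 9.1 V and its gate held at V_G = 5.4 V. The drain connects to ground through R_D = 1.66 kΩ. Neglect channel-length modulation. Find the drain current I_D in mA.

V_SG = V_DD − V_G = 9.1 − 5.4 = 3.7 V, so V_ov = 3.7 − 1.27 = 2.43 V.
k_p = μ_pC_ox · (W/L) = 0.5316 mA/V².
Assume saturation: I_D = ½ k_p V_ov² = 0.5 × 0.5316 × 2.43² = 1.57 mA, giving V_SD = V_DD − I_D R_D = 9.1 − 1.57 × 1.66 = 6.49 V.
V_SD = 6.49 V ≥ V_ov = 2.43 V, confirming saturation.

I_D = 1.57 mA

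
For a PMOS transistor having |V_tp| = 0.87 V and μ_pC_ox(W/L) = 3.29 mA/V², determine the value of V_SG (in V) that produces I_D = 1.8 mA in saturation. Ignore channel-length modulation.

In saturation I_D = ½ k_p (V_SG − |V_tp|)², so V_SG − |V_tp| = √(2 I_D / k_p) = √(2 × 1.8 / 3.29) = 1.05 V.
V_SG = 0.87 + 1.05 = 1.92 V.

V_SG = 1.92 V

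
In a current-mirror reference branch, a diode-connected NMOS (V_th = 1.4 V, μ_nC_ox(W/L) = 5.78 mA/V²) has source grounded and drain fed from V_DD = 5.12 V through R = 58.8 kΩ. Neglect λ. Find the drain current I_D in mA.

With gate tied to drain, V_GS = V_DS ≥ V_GS − V_th, so the device is in saturation.
KCL at the drain: ½ k_n (V_GS − V_th)² = (V_DD − V_GS)/R.
Let x = V_GS − 1.4. Then 170 x² + x − 3.72 = 0, giving x = 0.145 V (positive root), so V_GS = 1.55 V.
I_D = (V_DD − V_GS)/R = (5.12 − 1.55) / 58.8 = 0.0608 mA.

I_D = 0.0608 mA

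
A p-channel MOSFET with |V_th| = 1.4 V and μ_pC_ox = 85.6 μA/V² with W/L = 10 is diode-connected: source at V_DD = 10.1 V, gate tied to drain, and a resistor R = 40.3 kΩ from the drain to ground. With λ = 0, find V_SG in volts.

With gate tied to drain, V_SG = V_SD ≥ V_SG − |V_th|, so the device is in saturation.
k_p = μ_pC_ox · (W/L) = 0.856 mA/V².
KCL at the drain: ½ k_p (V_SG − |V_th|)² = (V_DD − V_SG)/R.
Let x = V_SG − 1.4. Then 17.2 x² + x − 8.7 = 0, giving x = 0.682 V (positive root), so V_SG = 2.08 V.
I_D = (V_DD − V_SG)/R = (10.1 − 2.08) / 40.3 = 0.199 mA.

V_SG = 2.08 V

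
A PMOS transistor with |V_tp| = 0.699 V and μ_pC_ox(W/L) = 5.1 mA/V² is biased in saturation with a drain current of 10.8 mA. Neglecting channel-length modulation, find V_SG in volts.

In saturation I_D = ½ k_p (V_SG − |V_tp|)², so V_SG − |V_tp| = √(2 I_D / k_p) = √(2 × 10.8 / 5.1) = 2.06 V.
V_SG = 0.699 + 2.06 = 2.76 V.

V_SG = 2.76 V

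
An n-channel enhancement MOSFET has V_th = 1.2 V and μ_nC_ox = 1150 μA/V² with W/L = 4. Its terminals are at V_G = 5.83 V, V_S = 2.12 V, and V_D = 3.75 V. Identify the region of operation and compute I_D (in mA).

V_GS = V_G − V_S = 5.83 − 2.12 = 3.71 V; V_DS = V_D − V_S = 3.75 − 2.12 = 1.63 V.
k_n = μ_nC_ox · (W/L) = 4.6 mA/V².
V_ov = V_GS − V_th = 3.71 − 1.2 = 2.51 V.
Since V_DS = 1.63 V < V_ov = 2.51 V, the device is in the triode region.
I_D = k_n [V_ov · V_DS − ½ V_DS²] = 4.6 × [2.51 × 1.63 − 0.5 × 1.63²] = 12.7 mA.

Triode; I_D = 12.7 mA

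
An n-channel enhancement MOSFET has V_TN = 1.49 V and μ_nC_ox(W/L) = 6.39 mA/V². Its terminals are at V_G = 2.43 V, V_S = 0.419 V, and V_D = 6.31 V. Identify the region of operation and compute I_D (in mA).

Saturation; I_D = 0.867 mA

V_GS = V_G − V_S = 2.43 − 0.419 = 2.01 V; V_DS = V_D − V_S = 6.31 − 0.419 = 5.89 V.
V_ov = V_GS − V_TN = 2.01 − 1.49 = 0.521 V.
Since V_DS = 5.89 V ≥ V_ov = 0.521 V, the device is in saturation.
I_D = ½ k_n V_ov² = 0.5 × 6.39 × 0.521² = 0.867 mA.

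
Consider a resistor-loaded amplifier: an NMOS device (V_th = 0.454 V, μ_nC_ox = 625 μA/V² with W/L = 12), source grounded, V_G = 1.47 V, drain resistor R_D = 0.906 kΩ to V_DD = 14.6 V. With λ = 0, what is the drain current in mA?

I_D = 3.87 mA

V_GS = V_G = 1.47 V, so V_ov = 1.47 − 0.454 = 1.02 V.
k_n = μ_nC_ox · (W/L) = 7.5 mA/V².
Assume saturation: I_D = ½ k_n V_ov² = 0.5 × 7.5 × 1.02² = 3.87 mA, giving V_DS = V_DD − I_D R_D = 14.6 − 3.87 × 0.906 = 11.1 V.
V_DS = 11.1 V ≥ V_ov = 1.02 V, confirming saturation.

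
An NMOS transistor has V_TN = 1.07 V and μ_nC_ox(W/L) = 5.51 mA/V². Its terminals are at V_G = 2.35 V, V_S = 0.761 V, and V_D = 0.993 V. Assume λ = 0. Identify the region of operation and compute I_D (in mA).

Triode; I_D = 0.515 mA

V_GS = V_G − V_S = 2.35 − 0.761 = 1.59 V; V_DS = V_D − V_S = 0.993 − 0.761 = 0.232 V.
V_ov = V_GS − V_TN = 1.59 − 1.07 = 0.519 V.
Since V_DS = 0.232 V < V_ov = 0.519 V, the device is in the triode region.
I_D = k_n [V_ov · V_DS − ½ V_DS²] = 5.51 × [0.519 × 0.232 − 0.5 × 0.232²] = 0.515 mA.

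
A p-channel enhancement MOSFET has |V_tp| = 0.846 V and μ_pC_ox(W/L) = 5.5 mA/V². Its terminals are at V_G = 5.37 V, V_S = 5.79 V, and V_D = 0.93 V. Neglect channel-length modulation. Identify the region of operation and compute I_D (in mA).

Cutoff; I_D = 0 mA

V_SG = V_S − V_G = 5.79 − 5.37 = 0.42 V; V_SD = V_S − V_D = 5.79 − 0.93 = 4.86 V.
V_SG = 0.42 V < |V_tp| = 0.846 V, so the transistor is in cutoff.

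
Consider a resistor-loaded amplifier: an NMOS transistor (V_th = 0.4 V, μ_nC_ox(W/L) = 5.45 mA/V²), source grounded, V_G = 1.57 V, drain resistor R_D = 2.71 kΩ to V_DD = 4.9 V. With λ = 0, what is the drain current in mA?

I_D = 1.70 mA

V_GS = V_G = 1.57 V, so V_ov = 1.57 − 0.4 = 1.17 V.
Assume saturation: I_D = ½ k_n V_ov² = 0.5 × 5.45 × 1.17² = 3.73 mA, giving V_DS = V_DD − I_D R_D = 4.9 − 3.73 × 2.71 = -5.21 V.
But -5.21 V < V_ov = 1.17 V, so the device is actually in triode.
In triode I_D = k_n[V_ov V_DS − ½ V_DS²] and I_D = (V_DD − V_DS)/R_D. Equating: 7.38 V_DS² − 18.28 V_DS + 4.9 = 0, giving V_DS = 0.306 V (the root below V_ov).
I_D = (4.9 − 0.306) / 2.71 = 1.7 mA.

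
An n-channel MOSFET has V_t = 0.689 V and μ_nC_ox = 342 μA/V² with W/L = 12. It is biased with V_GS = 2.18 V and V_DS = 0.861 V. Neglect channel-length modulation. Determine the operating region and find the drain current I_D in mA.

Triode; I_D = 3.75 mA

k_n = μ_nC_ox · (W/L) = 4.104 mA/V².
V_ov = V_GS − V_t = 2.18 − 0.689 = 1.49 V.
Since V_DS = 0.861 V < V_ov = 1.49 V, the device is in the triode region.
I_D = k_n [V_ov · V_DS − ½ V_DS²] = 4.104 × [1.49 × 0.861 − 0.5 × 0.861²] = 3.75 mA.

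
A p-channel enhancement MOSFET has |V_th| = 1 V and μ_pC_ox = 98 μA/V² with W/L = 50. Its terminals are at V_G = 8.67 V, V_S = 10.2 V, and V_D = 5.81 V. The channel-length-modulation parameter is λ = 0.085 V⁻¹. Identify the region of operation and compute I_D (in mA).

V_SG = V_S − V_G = 10.2 − 8.67 = 1.53 V; V_SD = V_S − V_D = 10.2 − 5.81 = 4.39 V.
k_p = μ_pC_ox · (W/L) = 4.9 mA/V².
V_ov = V_SG − |V_th| = 1.53 − 1 = 0.53 V.
Since V_SD = 4.39 V ≥ V_ov = 0.53 V, the device is in saturation.
I_D = ½ k_p V_ov² (1 + λ V_SD) = 0.5 × 4.9 × 0.53² × (1 + 0.085 × 4.39) = 0.945 mA.

Saturation; I_D = 0.945 mA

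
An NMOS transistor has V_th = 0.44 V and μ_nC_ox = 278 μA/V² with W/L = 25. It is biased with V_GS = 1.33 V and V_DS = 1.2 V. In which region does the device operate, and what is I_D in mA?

Saturation; I_D = 2.75 mA

k_n = μ_nC_ox · (W/L) = 6.95 mA/V².
V_ov = V_GS − V_th = 1.33 − 0.44 = 0.89 V.
Since V_DS = 1.2 V ≥ V_ov = 0.89 V, the device is in saturation.
I_D = ½ k_n V_ov² = 0.5 × 6.95 × 0.89² = 2.75 mA.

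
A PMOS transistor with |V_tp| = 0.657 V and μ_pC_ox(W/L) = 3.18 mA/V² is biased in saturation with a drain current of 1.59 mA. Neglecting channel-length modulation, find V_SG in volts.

V_SG = 1.66 V

In saturation I_D = ½ k_p (V_SG − |V_tp|)², so V_SG − |V_tp| = √(2 I_D / k_p) = √(2 × 1.59 / 3.18) = 1 V.
V_SG = 0.657 + 1 = 1.66 V.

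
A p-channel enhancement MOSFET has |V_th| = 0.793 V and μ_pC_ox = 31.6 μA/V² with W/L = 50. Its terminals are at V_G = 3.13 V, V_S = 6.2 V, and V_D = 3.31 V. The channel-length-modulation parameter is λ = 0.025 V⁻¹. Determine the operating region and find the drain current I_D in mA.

V_SG = V_S − V_G = 6.2 − 3.13 = 3.07 V; V_SD = V_S − V_D = 6.2 − 3.31 = 2.89 V.
k_p = μ_pC_ox · (W/L) = 1.58 mA/V².
V_ov = V_SG − |V_th| = 3.07 − 0.793 = 2.28 V.
Since V_SD = 2.89 V ≥ V_ov = 2.28 V, the device is in saturation.
I_D = ½ k_p V_ov² (1 + λ V_SD) = 0.5 × 1.58 × 2.28² × (1 + 0.025 × 2.89) = 4.39 mA.

Saturation; I_D = 4.39 mA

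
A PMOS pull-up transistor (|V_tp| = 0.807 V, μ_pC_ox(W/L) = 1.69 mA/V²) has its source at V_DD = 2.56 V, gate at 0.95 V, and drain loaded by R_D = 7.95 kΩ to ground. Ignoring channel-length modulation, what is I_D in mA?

I_D = 0.290 mA

V_SG = V_DD − V_G = 2.56 − 0.95 = 1.61 V, so V_ov = 1.61 − 0.807 = 0.803 V.
Assume saturation: I_D = ½ k_p V_ov² = 0.5 × 1.69 × 0.803² = 0.545 mA, giving V_SD = V_DD − I_D R_D = 2.56 − 0.545 × 7.95 = -1.77 V.
But -1.77 V < V_ov = 0.803 V, so the device is actually in triode.
In triode I_D = k_p[V_ov V_SD − ½ V_SD²] and I_D = (V_DD − V_SD)/R_D. Equating: 6.72 V_SD² − 11.79 V_SD + 2.56 = 0, giving V_SD = 0.254 V (the root below V_ov).
I_D = (2.56 − 0.254) / 7.95 = 0.29 mA.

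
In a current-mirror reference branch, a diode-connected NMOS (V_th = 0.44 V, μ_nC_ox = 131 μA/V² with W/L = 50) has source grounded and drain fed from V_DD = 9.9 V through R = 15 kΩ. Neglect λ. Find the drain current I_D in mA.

With gate tied to drain, V_GS = V_DS ≥ V_GS − V_th, so the device is in saturation.
k_n = μ_nC_ox · (W/L) = 6.55 mA/V².
KCL at the drain: ½ k_n (V_GS − V_th)² = (V_DD − V_GS)/R.
Let x = V_GS − 0.44. Then 49.1 x² + x − 9.46 = 0, giving x = 0.429 V (positive root), so V_GS = 0.869 V.
I_D = (V_DD − V_GS)/R = (9.9 − 0.869) / 15 = 0.602 mA.

I_D = 0.602 mA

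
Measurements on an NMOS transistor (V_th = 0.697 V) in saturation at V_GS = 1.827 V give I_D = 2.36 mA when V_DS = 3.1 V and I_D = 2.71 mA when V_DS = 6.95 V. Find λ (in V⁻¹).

λ = 0.0437 V⁻¹

With V_GS fixed, I_D ∝ (1 + λ V_DS) in saturation, so I_D2/I_D1 = (1 + λ V_DS2)/(1 + λ V_DS1).
2.71/2.36 = 1.148 = (1 + 6.95 λ)/(1 + 3.1 λ).
Solving: λ (I_D1 V_DS2 − I_D2 V_DS1) = I_D2 − I_D1, so λ = (2.71 − 2.36) / (2.36 × 6.95 − 2.71 × 3.1) = 0.35 / 8 = 0.0437 V⁻¹.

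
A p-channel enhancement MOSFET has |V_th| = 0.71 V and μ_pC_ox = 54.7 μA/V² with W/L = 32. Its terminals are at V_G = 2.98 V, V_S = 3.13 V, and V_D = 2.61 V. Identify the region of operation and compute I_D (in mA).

Cutoff; I_D = 0 mA

V_SG = V_S − V_G = 3.13 − 2.98 = 0.15 V; V_SD = V_S − V_D = 3.13 − 2.61 = 0.52 V.
V_SG = 0.15 V < |V_th| = 0.71 V, so the transistor is in cutoff.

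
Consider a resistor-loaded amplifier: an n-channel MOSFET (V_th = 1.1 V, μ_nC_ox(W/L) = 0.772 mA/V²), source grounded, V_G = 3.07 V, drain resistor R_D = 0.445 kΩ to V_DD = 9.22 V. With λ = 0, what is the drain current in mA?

I_D = 1.50 mA

V_GS = V_G = 3.07 V, so V_ov = 3.07 − 1.1 = 1.97 V.
Assume saturation: I_D = ½ k_n V_ov² = 0.5 × 0.772 × 1.97² = 1.5 mA, giving V_DS = V_DD − I_D R_D = 9.22 − 1.5 × 0.445 = 8.55 V.
V_DS = 8.55 V ≥ V_ov = 1.97 V, confirming saturation.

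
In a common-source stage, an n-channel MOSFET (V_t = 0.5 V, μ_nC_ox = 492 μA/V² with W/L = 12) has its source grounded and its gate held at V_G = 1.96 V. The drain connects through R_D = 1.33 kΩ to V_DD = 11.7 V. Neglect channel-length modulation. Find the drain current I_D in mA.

V_GS = V_G = 1.96 V, so V_ov = 1.96 − 0.5 = 1.46 V.
k_n = μ_nC_ox · (W/L) = 5.904 mA/V².
Assume saturation: I_D = ½ k_n V_ov² = 0.5 × 5.904 × 1.46² = 6.29 mA, giving V_DS = V_DD − I_D R_D = 11.7 − 6.29 × 1.33 = 3.33 V.
V_DS = 3.33 V ≥ V_ov = 1.46 V, confirming saturation.

I_D = 6.29 mA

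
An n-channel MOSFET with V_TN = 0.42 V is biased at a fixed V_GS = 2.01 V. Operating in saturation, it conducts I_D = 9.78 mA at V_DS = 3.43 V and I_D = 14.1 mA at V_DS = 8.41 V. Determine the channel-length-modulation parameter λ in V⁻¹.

With V_GS fixed, I_D ∝ (1 + λ V_DS) in saturation, so I_D2/I_D1 = (1 + λ V_DS2)/(1 + λ V_DS1).
14.1/9.78 = 1.442 = (1 + 8.41 λ)/(1 + 3.43 λ).
Solving: λ (I_D1 V_DS2 − I_D2 V_DS1) = I_D2 − I_D1, so λ = (14.1 − 9.78) / (9.78 × 8.41 − 14.1 × 3.43) = 4.32 / 33.9 = 0.127 V⁻¹.

λ = 0.127 V⁻¹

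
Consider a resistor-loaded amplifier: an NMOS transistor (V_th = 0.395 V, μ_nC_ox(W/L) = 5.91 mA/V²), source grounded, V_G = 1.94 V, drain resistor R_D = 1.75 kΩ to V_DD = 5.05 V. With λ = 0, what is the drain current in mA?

V_GS = V_G = 1.94 V, so V_ov = 1.94 − 0.395 = 1.54 V.
Assume saturation: I_D = ½ k_n V_ov² = 0.5 × 5.91 × 1.54² = 7.05 mA, giving V_DS = V_DD − I_D R_D = 5.05 − 7.05 × 1.75 = -7.29 V.
But -7.29 V < V_ov = 1.54 V, so the device is actually in triode.
In triode I_D = k_n[V_ov V_DS − ½ V_DS²] and I_D = (V_DD − V_DS)/R_D. Equating: 5.17 V_DS² − 16.98 V_DS + 5.05 = 0, giving V_DS = 0.331 V (the root below V_ov).
I_D = (5.05 − 0.331) / 1.75 = 2.7 mA.

I_D = 2.70 mA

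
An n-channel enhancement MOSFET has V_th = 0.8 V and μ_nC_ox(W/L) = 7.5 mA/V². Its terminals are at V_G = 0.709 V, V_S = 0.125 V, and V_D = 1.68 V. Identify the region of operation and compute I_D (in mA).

Cutoff; I_D = 0 mA

V_GS = V_G − V_S = 0.709 − 0.125 = 0.584 V; V_DS = V_D − V_S = 1.68 − 0.125 = 1.55 V.
V_GS = 0.584 V < V_th = 0.8 V, so the transistor is in cutoff.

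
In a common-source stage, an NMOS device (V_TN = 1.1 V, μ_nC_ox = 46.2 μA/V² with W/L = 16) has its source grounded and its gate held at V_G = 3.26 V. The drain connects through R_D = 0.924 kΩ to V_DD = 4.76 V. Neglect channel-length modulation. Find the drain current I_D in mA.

I_D = 1.72 mA

V_GS = V_G = 3.26 V, so V_ov = 3.26 − 1.1 = 2.16 V.
k_n = μ_nC_ox · (W/L) = 0.7392 mA/V².
Assume saturation: I_D = ½ k_n V_ov² = 0.5 × 0.7392 × 2.16² = 1.72 mA, giving V_DS = V_DD − I_D R_D = 4.76 − 1.72 × 0.924 = 3.17 V.
V_DS = 3.17 V ≥ V_ov = 2.16 V, confirming saturation.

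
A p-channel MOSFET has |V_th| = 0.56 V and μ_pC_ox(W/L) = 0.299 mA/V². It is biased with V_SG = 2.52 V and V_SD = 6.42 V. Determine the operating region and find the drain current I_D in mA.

Saturation; I_D = 0.574 mA

V_ov = V_SG − |V_th| = 2.52 − 0.56 = 1.96 V.
Since V_SD = 6.42 V ≥ V_ov = 1.96 V, the device is in saturation.
I_D = ½ k_p V_ov² = 0.5 × 0.299 × 1.96² = 0.574 mA.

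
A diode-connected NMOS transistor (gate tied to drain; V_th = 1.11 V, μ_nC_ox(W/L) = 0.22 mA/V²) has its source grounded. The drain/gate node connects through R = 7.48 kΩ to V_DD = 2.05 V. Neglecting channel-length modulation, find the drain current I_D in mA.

With gate tied to drain, V_GS = V_DS ≥ V_GS − V_th, so the device is in saturation.
KCL at the drain: ½ k_n (V_GS − V_th)² = (V_DD − V_GS)/R.
Let x = V_GS − 1.11. Then 0.823 x² + x − 0.94 = 0, giving x = 0.622 V (positive root), so V_GS = 1.73 V.
I_D = (V_DD − V_GS)/R = (2.05 − 1.73) / 7.48 = 0.0425 mA.

I_D = 0.0425 mA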